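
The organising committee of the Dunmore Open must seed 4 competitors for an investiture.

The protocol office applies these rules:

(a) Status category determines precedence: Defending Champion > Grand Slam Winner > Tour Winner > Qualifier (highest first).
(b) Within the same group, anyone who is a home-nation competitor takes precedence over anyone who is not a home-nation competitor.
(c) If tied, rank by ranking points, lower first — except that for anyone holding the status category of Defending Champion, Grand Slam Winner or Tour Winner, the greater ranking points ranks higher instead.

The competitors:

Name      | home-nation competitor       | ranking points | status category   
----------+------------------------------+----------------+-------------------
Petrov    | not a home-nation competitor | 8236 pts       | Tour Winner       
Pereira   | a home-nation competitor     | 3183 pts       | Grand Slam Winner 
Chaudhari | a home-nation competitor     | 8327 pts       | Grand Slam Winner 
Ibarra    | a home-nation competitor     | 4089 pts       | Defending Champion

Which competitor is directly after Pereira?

Petrov

By status category: Ibarra (Defending Champion); then Chaudhari and Pereira (Grand Slam Winner); then Petrov (Tour Winner).
Chaudhari and Pereira are each a home-nation competitor, so the next rule applies.
Among Chaudhari and Pereira, by ranking points (higher first) (reversed rule for this group): Chaudhari (8327 pts) before Pereira (3183 pts).
Order: Ibarra, Chaudhari, Pereira, Petrov.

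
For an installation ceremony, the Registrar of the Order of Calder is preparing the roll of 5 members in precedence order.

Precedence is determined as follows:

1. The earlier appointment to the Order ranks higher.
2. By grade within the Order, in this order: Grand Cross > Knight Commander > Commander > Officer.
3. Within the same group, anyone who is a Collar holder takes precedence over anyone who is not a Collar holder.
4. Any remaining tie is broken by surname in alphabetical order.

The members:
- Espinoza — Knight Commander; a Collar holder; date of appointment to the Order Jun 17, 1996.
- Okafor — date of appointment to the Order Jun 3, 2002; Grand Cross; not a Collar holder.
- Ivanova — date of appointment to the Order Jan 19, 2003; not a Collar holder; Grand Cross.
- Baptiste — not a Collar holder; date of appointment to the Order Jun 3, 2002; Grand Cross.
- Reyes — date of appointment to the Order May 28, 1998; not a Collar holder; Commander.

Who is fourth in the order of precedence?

By date of appointment to the Order (earlier first): Espinoza (Jun 17, 1996); then Reyes (May 28, 1998); then Baptiste and Okafor (both Jun 3, 2002); then Ivanova (Jan 19, 2003).
Baptiste and Okafor are each Grand Cross, so the next rule applies.
Baptiste and Okafor are each not a Collar holder, so the next rule applies.
Among Baptiste and Okafor, alphabetically by surname: Baptiste before Okafor.
Order: Espinoza, Reyes, Baptiste, Okafor, Ivanova.

Okafor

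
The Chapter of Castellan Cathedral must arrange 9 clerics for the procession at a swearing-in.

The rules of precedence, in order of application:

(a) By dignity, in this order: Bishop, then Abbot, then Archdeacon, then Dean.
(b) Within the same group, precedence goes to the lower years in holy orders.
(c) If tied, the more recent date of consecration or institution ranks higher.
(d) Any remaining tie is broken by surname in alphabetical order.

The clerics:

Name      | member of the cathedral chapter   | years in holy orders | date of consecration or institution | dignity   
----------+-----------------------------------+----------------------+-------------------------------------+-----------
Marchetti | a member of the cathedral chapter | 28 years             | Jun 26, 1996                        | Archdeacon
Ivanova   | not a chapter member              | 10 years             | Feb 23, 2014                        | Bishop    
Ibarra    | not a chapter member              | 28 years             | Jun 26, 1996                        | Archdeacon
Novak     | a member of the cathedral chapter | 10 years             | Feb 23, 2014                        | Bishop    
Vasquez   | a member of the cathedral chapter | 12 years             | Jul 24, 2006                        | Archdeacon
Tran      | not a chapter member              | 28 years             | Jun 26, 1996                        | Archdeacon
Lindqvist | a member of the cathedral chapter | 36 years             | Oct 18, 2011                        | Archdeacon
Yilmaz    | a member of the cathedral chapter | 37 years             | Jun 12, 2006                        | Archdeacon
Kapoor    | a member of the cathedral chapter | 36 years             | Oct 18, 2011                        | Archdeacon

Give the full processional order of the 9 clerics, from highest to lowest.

Ivanova, Novak, Vasquez, Ibarra, Marchetti, Tran, Kapoor, Lindqvist, Yilmaz

By dignity: Ivanova and Novak (Bishop); then Vasquez, Ibarra, Marchetti, Tran, Kapoor, Lindqvist and Yilmaz (Archdeacon).
Ivanova and Novak both have years in holy orders 10 years, so the next rule applies.
Ivanova and Novak both have date of consecration or institution Feb 23, 2014, so the next rule applies.
Among Ivanova and Novak, alphabetically by surname: Ivanova before Novak.
Among Vasquez, Ibarra, Marchetti, Tran, Kapoor, Lindqvist and Yilmaz, by years in holy orders (lower first): Vasquez (12 years) before Ibarra, Marchetti and Tran (28 years) before Kapoor and Lindqvist (36 years) before Yilmaz (37 years).
Ibarra, Marchetti and Tran all have date of consecration or institution Jun 26, 1996, so the next rule applies.
Among Ibarra, Marchetti and Tran, alphabetically by surname: Ibarra before Marchetti before Tran.
Kapoor and Lindqvist both have date of consecration or institution Oct 18, 2011, so the next rule applies.
Among Kapoor and Lindqvist, alphabetically by surname: Kapoor before Lindqvist.
Full order: Ivanova, Novak, Vasquez, Ibarra, Marchetti, Tran, Kapoor, Lindqvist, Yilmaz.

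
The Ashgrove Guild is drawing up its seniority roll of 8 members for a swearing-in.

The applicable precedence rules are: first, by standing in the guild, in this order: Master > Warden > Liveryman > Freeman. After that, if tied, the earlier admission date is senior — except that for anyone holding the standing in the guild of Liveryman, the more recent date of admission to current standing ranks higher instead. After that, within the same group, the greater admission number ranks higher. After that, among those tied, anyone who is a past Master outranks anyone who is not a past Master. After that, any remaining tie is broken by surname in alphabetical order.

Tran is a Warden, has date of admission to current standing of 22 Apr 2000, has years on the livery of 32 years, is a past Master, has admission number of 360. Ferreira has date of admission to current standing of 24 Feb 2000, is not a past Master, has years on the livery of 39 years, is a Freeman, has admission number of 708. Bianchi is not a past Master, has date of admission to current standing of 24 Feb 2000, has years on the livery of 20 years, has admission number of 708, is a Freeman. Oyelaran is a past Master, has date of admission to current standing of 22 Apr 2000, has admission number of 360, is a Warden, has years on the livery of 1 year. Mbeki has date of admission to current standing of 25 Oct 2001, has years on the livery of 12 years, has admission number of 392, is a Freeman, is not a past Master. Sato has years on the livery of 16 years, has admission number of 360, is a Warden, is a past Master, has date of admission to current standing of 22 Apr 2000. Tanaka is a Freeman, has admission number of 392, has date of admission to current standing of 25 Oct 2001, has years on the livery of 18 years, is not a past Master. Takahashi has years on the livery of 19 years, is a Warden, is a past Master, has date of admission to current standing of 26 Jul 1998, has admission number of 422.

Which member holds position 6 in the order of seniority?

Ferreira

By standing in the guild: Takahashi, Oyelaran, Sato and Tran (Warden); then Bianchi, Ferreira, Mbeki and Tanaka (Freeman).
Among Takahashi, Oyelaran, Sato and Tran, by date of admission to current standing (earlier first): Takahashi (26 Jul 1998) before Oyelaran, Sato and Tran (22 Apr 2000).
Oyelaran, Sato and Tran all have admission number 360, so the next rule applies.
Oyelaran, Sato and Tran are each a past Master, so the next rule applies.
Among Oyelaran, Sato and Tran, alphabetically by surname: Oyelaran before Sato before Tran.
Among Bianchi, Ferreira, Mbeki and Tanaka, by date of admission to current standing (earlier first): Bianchi and Ferreira (24 Feb 2000) before Mbeki and Tanaka (25 Oct 2001).
Bianchi and Ferreira both have admission number 708, so the next rule applies.
Bianchi and Ferreira are each not a past Master, so the next rule applies.
Among Bianchi and Ferreira, alphabetically by surname: Bianchi before Ferreira.
Mbeki and Tanaka both have admission number 392, so the next rule applies.
Mbeki and Tanaka are each not a past Master, so the next rule applies.
Among Mbeki and Tanaka, alphabetically by surname: Mbeki before Tanaka.
Order: Takahashi, Oyelaran, Sato, Tran, Bianchi, Ferreira, Mbeki, Tanaka.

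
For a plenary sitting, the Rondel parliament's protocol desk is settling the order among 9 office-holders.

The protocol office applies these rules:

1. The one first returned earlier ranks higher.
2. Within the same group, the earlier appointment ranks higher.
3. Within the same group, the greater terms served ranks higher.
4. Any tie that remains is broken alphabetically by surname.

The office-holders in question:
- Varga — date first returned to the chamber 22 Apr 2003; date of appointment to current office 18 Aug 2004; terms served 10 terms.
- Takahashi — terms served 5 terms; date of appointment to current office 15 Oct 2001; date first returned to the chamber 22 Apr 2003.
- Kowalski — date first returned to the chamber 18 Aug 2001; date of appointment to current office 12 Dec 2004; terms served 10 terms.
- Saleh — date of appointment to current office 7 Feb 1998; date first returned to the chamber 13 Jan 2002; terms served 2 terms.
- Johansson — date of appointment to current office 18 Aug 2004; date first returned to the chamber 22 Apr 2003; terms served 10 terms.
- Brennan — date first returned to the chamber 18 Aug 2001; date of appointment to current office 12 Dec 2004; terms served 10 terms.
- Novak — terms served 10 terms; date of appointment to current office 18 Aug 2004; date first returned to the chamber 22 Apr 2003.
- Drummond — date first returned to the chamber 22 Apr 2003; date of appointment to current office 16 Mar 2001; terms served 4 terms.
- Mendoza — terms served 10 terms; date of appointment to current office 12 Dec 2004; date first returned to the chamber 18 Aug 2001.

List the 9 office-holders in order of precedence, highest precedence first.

By date first returned to the chamber (earlier first): Brennan, Kowalski and Mendoza (each 18 Aug 2001); then Saleh (13 Jan 2002); then Drummond, Takahashi, Johansson, Novak and Varga (each 22 Apr 2003).
Brennan, Kowalski and Mendoza all have date of appointment to current office 12 Dec 2004, so the next rule applies.
Brennan, Kowalski and Mendoza all have terms served 10 terms, so the next rule applies.
Among Brennan, Kowalski and Mendoza, alphabetically by surname: Brennan before Kowalski before Mendoza.
Among Drummond, Takahashi, Johansson, Novak and Varga, by date of appointment to current office (earlier first): Drummond (16 Mar 2001) before Takahashi (15 Oct 2001) before Johansson, Novak and Varga (18 Aug 2004).
Johansson, Novak and Varga all have terms served 10 terms, so the next rule applies.
Among Johansson, Novak and Varga, alphabetically by surname: Johansson before Novak before Varga.
Full order: Brennan, Kowalski, Mendoza, Saleh, Drummond, Takahashi, Johansson, Novak, Varga.

Brennan, Kowalski, Mendoza, Saleh, Drummond, Takahashi, Johansson, Novak, Varga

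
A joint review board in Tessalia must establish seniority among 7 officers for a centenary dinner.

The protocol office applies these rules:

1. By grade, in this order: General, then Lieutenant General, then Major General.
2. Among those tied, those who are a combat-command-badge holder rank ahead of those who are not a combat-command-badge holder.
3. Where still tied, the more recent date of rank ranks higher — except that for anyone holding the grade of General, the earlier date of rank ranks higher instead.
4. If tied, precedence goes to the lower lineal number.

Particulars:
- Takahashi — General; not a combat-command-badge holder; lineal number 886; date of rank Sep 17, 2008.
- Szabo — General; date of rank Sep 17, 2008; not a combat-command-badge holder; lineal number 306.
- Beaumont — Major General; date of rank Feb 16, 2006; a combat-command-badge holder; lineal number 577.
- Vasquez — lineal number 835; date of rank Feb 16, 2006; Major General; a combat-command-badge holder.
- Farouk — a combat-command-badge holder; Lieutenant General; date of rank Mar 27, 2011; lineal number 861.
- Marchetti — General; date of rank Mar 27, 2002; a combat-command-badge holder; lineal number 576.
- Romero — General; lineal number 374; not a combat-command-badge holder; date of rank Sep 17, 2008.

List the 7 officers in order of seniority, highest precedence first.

By grade: Marchetti, Szabo, Romero and Takahashi (General); then Farouk (Lieutenant General); then Beaumont and Vasquez (Major General).
Among Marchetti, Szabo, Romero and Takahashi, a combat-command-badge holder before not a combat-command-badge holder: Marchetti (a combat-command-badge holder) before Szabo, Romero and Takahashi (not a combat-command-badge holder).
Szabo, Romero and Takahashi all have date of rank Sep 17, 2008, so the next rule applies.
Among Szabo, Romero and Takahashi, by lineal number (lower first): Szabo (306) before Romero (374) before Takahashi (886).
Beaumont and Vasquez are each a combat-command-badge holder, so the next rule applies.
Beaumont and Vasquez both have date of rank Feb 16, 2006, so the next rule applies.
Among Beaumont and Vasquez, by lineal number (lower first): Beaumont (577) before Vasquez (835).
Full order: Marchetti, Szabo, Romero, Takahashi, Farouk, Beaumont, Vasquez.

Marchetti, Szabo, Romero, Takahashi, Farouk, Beaumont, Vasquez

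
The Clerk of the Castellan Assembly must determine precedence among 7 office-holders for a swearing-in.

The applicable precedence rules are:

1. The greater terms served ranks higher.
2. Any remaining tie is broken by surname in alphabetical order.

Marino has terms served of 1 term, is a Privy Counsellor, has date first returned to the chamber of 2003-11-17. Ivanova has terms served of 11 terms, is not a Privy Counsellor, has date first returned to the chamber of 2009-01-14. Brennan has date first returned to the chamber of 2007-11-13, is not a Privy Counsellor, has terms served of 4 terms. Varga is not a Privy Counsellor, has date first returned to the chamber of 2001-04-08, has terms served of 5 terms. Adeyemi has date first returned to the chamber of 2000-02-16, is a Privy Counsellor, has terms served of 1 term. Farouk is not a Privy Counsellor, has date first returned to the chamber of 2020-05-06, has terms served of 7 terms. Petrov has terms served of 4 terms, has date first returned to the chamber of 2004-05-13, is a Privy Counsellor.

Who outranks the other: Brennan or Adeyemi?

By terms served (higher first): Ivanova (11 terms); then Farouk (7 terms); then Varga (5 terms); then Brennan and Petrov (both 4 terms); then Adeyemi and Marino (both 1 term).
Among Brennan and Petrov, alphabetically by surname: Brennan before Petrov.
Among Adeyemi and Marino, alphabetically by surname: Adeyemi before Marino.
So Brennan takes precedence.

Brennan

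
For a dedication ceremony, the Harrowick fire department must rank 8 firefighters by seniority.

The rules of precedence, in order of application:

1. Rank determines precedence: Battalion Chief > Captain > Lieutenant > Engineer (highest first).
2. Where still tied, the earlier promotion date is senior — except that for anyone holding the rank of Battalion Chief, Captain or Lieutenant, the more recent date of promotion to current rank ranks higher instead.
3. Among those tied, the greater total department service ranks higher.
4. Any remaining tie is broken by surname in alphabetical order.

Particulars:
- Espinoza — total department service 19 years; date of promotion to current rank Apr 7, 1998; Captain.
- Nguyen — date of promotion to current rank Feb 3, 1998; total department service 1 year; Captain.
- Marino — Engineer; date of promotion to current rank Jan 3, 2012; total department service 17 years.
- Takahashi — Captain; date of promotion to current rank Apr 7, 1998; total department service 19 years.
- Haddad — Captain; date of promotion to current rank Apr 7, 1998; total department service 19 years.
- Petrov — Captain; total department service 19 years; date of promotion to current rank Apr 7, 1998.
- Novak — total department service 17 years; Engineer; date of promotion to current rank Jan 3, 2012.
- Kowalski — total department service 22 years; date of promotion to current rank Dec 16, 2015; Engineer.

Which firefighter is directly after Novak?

Kowalski

By rank: Espinoza, Haddad, Petrov, Takahashi and Nguyen (Captain); then Marino, Novak and Kowalski (Engineer).
Among Espinoza, Haddad, Petrov, Takahashi and Nguyen, by date of promotion to current rank (later first) (reversed rule for this group): Espinoza, Haddad, Petrov and Takahashi (Apr 7, 1998) before Nguyen (Feb 3, 1998).
Espinoza, Haddad, Petrov and Takahashi all have total department service 19 years, so the next rule applies.
Among Espinoza, Haddad, Petrov and Takahashi, alphabetically by surname: Espinoza before Haddad before Petrov before Takahashi.
Among Marino, Novak and Kowalski, by date of promotion to current rank (earlier first): Marino and Novak (Jan 3, 2012) before Kowalski (Dec 16, 2015).
Marino and Novak both have total department service 17 years, so the next rule applies.
Among Marino and Novak, alphabetically by surname: Marino before Novak.
Order: Espinoza, Haddad, Petrov, Takahashi, Nguyen, Marino, Novak, Kowalski.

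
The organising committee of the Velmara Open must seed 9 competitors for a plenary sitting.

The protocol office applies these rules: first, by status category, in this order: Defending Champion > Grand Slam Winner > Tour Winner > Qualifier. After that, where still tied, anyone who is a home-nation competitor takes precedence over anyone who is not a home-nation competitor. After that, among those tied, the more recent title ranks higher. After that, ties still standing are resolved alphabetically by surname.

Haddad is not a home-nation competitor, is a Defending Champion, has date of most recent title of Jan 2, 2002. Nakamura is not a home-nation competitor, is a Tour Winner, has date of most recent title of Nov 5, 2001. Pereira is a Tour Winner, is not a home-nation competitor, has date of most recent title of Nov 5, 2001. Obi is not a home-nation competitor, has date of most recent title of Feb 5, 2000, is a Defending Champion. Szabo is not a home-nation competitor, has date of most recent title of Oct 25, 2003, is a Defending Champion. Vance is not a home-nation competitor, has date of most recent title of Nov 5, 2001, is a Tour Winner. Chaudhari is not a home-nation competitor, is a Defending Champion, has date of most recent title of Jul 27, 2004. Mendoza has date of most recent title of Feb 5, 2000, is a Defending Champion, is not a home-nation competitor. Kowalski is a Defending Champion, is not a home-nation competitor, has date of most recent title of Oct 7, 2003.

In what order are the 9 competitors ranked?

Chaudhari, Szabo, Kowalski, Haddad, Mendoza, Obi, Nakamura, Pereira, Vance

By status category: Chaudhari, Szabo, Kowalski, Haddad, Mendoza and Obi (Defending Champion); then Nakamura, Pereira and Vance (Tour Winner).
Chaudhari, Szabo, Kowalski, Haddad, Mendoza and Obi are each not a home-nation competitor, so the next rule applies.
Among Chaudhari, Szabo, Kowalski, Haddad, Mendoza and Obi, by date of most recent title (later first): Chaudhari (Jul 27, 2004) before Szabo (Oct 25, 2003) before Kowalski (Oct 7, 2003) before Haddad (Jan 2, 2002) before Mendoza and Obi (Feb 5, 2000).
Among Mendoza and Obi, alphabetically by surname: Mendoza before Obi.
Nakamura, Pereira and Vance are each not a home-nation competitor, so the next rule applies.
Nakamura, Pereira and Vance all have date of most recent title Nov 5, 2001, so the next rule applies.
Among Nakamura, Pereira and Vance, alphabetically by surname: Nakamura before Pereira before Vance.
Full order: Chaudhari, Szabo, Kowalski, Haddad, Mendoza, Obi, Nakamura, Pereira, Vance.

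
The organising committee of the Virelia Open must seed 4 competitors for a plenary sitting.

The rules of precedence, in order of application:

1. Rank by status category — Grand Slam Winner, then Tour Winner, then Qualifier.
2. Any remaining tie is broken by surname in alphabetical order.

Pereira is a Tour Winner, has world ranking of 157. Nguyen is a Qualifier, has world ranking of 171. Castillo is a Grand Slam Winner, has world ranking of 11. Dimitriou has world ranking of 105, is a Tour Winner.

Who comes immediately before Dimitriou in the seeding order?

Castillo

By status category: Castillo (Grand Slam Winner); then Dimitriou and Pereira (Tour Winner); then Nguyen (Qualifier).
Among Dimitriou and Pereira, alphabetically by surname: Dimitriou before Pereira.
Order: Castillo, Dimitriou, Pereira, Nguyen.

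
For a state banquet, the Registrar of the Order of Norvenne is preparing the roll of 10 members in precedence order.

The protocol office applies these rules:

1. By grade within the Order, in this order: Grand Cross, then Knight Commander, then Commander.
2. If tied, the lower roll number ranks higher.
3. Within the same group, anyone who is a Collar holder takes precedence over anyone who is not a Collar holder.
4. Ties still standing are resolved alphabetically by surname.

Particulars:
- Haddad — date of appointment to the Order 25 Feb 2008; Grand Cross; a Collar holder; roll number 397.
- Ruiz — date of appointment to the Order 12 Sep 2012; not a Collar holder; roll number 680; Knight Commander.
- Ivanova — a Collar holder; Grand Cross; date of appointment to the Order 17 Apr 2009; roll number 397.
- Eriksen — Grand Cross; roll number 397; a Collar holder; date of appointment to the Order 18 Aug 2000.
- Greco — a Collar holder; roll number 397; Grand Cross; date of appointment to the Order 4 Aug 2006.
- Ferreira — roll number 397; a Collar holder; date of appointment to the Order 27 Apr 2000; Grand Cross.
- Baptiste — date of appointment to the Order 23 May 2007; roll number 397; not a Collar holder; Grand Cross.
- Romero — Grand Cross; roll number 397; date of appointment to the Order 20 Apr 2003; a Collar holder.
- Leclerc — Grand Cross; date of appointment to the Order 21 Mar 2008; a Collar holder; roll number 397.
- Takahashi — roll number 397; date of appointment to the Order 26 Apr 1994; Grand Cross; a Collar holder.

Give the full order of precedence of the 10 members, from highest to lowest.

Eriksen, Ferreira, Greco, Haddad, Ivanova, Leclerc, Romero, Takahashi, Baptiste, Ruiz

By grade within the Order: Eriksen, Ferreira, Greco, Haddad, Ivanova, Leclerc, Romero, Takahashi and Baptiste (Grand Cross); then Ruiz (Knight Commander).
Eriksen, Ferreira, Greco, Haddad, Ivanova, Leclerc, Romero, Takahashi and Baptiste all have roll number 397, so the next rule applies.
Among Eriksen, Ferreira, Greco, Haddad, Ivanova, Leclerc, Romero, Takahashi and Baptiste, a Collar holder before not a Collar holder: Eriksen, Ferreira, Greco, Haddad, Ivanova, Leclerc, Romero and Takahashi (a Collar holder) before Baptiste (not a Collar holder).
Among Eriksen, Ferreira, Greco, Haddad, Ivanova, Leclerc, Romero and Takahashi, alphabetically by surname: Eriksen before Ferreira before Greco before Haddad before Ivanova before Leclerc before Romero before Takahashi.
Full order: Eriksen, Ferreira, Greco, Haddad, Ivanova, Leclerc, Romero, Takahashi, Baptiste, Ruiz.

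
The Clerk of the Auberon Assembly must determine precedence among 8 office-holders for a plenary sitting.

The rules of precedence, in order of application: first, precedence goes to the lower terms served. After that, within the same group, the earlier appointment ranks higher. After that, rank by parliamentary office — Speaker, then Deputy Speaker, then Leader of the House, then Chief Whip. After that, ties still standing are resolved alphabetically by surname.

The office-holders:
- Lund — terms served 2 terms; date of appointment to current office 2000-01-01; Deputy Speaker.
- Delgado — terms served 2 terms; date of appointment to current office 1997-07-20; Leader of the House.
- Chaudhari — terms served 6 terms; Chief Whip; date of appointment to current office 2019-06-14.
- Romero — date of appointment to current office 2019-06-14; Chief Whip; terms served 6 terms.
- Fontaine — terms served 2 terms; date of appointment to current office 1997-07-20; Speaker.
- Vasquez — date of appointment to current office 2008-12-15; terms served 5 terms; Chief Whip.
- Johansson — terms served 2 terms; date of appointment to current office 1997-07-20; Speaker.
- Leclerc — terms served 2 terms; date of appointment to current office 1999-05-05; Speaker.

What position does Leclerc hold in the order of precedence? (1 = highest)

4

By terms served (lower first): Fontaine, Johansson, Delgado, Leclerc and Lund (each 2 terms); then Vasquez (5 terms); then Chaudhari and Romero (both 6 terms).
Among Fontaine, Johansson, Delgado, Leclerc and Lund, by date of appointment to current office (earlier first): Fontaine, Johansson and Delgado (1997-07-20) before Leclerc (1999-05-05) before Lund (2000-01-01).
Among Fontaine, Johansson and Delgado, by parliamentary office: Fontaine and Johansson (Speaker) before Delgado (Leader of the House).
Among Fontaine and Johansson, alphabetically by surname: Fontaine before Johansson.
Chaudhari and Romero both have date of appointment to current office 2019-06-14, so the next rule applies.
Chaudhari and Romero are each Chief Whip, so the next rule applies.
Among Chaudhari and Romero, alphabetically by surname: Chaudhari before Romero.
Order: Fontaine, Johansson, Delgado, Leclerc, Lund, Vasquez, Chaudhari, Romero. So position 4.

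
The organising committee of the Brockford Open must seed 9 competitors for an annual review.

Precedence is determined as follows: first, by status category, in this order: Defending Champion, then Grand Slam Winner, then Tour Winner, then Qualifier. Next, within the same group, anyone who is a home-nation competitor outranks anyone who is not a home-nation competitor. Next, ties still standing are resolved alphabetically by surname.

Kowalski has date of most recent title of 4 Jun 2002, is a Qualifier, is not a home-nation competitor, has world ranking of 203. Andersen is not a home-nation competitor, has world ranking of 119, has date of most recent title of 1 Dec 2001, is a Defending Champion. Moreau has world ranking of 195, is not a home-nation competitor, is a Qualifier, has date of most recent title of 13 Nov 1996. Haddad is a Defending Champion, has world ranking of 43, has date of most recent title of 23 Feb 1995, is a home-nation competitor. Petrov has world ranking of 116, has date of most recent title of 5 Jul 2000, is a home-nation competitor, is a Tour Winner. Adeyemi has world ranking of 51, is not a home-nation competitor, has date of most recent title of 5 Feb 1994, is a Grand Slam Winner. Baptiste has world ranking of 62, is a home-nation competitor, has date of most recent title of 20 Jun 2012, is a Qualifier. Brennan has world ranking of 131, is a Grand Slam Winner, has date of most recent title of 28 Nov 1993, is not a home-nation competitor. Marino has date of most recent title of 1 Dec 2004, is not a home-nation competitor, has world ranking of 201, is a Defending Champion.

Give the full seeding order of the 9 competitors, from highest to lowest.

By status category: Haddad, Andersen and Marino (Defending Champion); then Adeyemi and Brennan (Grand Slam Winner); then Petrov (Tour Winner); then Baptiste, Kowalski and Moreau (Qualifier).
Among Haddad, Andersen and Marino, a home-nation competitor before not a home-nation competitor: Haddad (a home-nation competitor) before Andersen and Marino (not a home-nation competitor).
Among Andersen and Marino, alphabetically by surname: Andersen before Marino.
Adeyemi and Brennan are each not a home-nation competitor, so the next rule applies.
Among Adeyemi and Brennan, alphabetically by surname: Adeyemi before Brennan.
Among Baptiste, Kowalski and Moreau, a home-nation competitor before not a home-nation competitor: Baptiste (a home-nation competitor) before Kowalski and Moreau (not a home-nation competitor).
Among Kowalski and Moreau, alphabetically by surname: Kowalski before Moreau.
Full order: Haddad, Andersen, Marino, Adeyemi, Brennan, Petrov, Baptiste, Kowalski, Moreau.

Haddad, Andersen, Marino, Adeyemi, Brennan, Petrov, Baptiste, Kowalski, Moreau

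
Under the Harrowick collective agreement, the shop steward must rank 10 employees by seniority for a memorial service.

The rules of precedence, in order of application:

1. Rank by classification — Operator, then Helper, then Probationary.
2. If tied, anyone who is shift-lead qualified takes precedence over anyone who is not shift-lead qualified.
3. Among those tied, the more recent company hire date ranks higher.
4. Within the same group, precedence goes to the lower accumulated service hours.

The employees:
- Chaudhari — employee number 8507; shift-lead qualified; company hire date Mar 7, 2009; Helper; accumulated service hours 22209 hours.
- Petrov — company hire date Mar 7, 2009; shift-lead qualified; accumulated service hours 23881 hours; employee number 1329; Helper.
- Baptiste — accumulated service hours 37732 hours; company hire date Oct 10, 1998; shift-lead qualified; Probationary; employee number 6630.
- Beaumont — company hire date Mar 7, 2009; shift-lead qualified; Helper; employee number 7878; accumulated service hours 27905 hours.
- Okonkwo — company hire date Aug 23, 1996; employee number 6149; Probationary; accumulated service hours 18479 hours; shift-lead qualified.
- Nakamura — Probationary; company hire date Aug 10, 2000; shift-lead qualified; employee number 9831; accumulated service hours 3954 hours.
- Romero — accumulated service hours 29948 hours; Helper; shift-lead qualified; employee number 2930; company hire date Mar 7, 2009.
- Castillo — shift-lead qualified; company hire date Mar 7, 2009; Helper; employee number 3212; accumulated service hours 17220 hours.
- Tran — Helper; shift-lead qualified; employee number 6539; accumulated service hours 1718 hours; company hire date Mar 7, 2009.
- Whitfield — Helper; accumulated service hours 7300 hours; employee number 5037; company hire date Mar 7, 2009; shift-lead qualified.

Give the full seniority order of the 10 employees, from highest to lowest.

By classification: Tran, Whitfield, Castillo, Chaudhari, Petrov, Beaumont and Romero (Helper); then Nakamura, Baptiste and Okonkwo (Probationary).
Tran, Whitfield, Castillo, Chaudhari, Petrov, Beaumont and Romero are each shift-lead qualified, so the next rule applies.
Tran, Whitfield, Castillo, Chaudhari, Petrov, Beaumont and Romero all have company hire date Mar 7, 2009, so the next rule applies.
Among Tran, Whitfield, Castillo, Chaudhari, Petrov, Beaumont and Romero, by accumulated service hours (lower first): Tran (1718 hours) before Whitfield (7300 hours) before Castillo (17220 hours) before Chaudhari (22209 hours) before Petrov (23881 hours) before Beaumont (27905 hours) before Romero (29948 hours).
Nakamura, Baptiste and Okonkwo are each shift-lead qualified, so the next rule applies.
Among Nakamura, Baptiste and Okonkwo, by company hire date (later first): Nakamura (Aug 10, 2000) before Baptiste (Oct 10, 1998) before Okonkwo (Aug 23, 1996).
Full order: Tran, Whitfield, Castillo, Chaudhari, Petrov, Beaumont, Romero, Nakamura, Baptiste, Okonkwo.

Tran, Whitfield, Castillo, Chaudhari, Petrov, Beaumont, Romero, Nakamura, Baptiste, Okonkwo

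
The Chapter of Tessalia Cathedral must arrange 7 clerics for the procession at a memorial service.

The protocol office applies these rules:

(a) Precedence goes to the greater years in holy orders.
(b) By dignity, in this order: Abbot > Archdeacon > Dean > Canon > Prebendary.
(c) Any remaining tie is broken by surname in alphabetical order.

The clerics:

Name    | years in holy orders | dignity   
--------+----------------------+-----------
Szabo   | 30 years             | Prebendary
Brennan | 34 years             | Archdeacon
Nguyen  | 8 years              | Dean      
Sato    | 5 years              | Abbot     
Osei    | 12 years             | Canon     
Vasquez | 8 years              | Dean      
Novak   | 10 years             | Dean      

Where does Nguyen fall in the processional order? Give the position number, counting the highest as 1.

By years in holy orders (higher first): Brennan (34 years); then Szabo (30 years); then Osei (12 years); then Novak (10 years); then Nguyen and Vasquez (both 8 years); then Sato (5 years).
Nguyen and Vasquez are each Dean, so the next rule applies.
Among Nguyen and Vasquez, alphabetically by surname: Nguyen before Vasquez.
Order: Brennan, Szabo, Osei, Novak, Nguyen, Vasquez, Sato. So position 5.

5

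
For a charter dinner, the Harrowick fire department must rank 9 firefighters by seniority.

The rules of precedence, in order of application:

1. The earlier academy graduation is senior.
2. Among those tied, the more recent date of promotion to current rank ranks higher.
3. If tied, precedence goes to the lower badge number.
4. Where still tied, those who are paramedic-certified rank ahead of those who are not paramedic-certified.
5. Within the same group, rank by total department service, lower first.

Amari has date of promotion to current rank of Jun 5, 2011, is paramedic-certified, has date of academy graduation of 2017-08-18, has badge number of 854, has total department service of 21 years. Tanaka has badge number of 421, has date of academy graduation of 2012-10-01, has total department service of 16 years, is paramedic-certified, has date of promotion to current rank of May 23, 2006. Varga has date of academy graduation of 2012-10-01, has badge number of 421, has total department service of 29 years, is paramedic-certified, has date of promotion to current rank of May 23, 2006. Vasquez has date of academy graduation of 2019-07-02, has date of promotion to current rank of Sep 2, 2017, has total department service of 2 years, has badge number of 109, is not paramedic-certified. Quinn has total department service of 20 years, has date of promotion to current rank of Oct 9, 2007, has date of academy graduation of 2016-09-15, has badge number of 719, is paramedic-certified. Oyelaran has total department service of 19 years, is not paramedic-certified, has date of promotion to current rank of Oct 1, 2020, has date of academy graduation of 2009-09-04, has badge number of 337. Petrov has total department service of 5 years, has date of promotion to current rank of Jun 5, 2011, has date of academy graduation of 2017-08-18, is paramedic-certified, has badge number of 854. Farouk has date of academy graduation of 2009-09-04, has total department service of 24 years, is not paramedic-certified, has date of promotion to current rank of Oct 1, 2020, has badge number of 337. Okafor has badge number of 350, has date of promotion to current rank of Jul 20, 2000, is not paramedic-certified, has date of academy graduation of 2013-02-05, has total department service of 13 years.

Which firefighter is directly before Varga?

By date of academy graduation (earlier first): Oyelaran and Farouk (both 2009-09-04); then Tanaka and Varga (both 2012-10-01); then Okafor (2013-02-05); then Quinn (2016-09-15); then Petrov and Amari (both 2017-08-18); then Vasquez (2019-07-02).
Oyelaran and Farouk both have date of promotion to current rank Oct 1, 2020, so the next rule applies.
Oyelaran and Farouk both have badge number 337, so the next rule applies.
Oyelaran and Farouk are each not paramedic-certified, so the next rule applies.
Among Oyelaran and Farouk, by total department service (lower first): Oyelaran (19 years) before Farouk (24 years).
Tanaka and Varga both have date of promotion to current rank May 23, 2006, so the next rule applies.
Tanaka and Varga both have badge number 421, so the next rule applies.
Tanaka and Varga are each paramedic-certified, so the next rule applies.
Among Tanaka and Varga, by total department service (lower first): Tanaka (16 years) before Varga (29 years).
Petrov and Amari both have date of promotion to current rank Jun 5, 2011, so the next rule applies.
Petrov and Amari both have badge number 854, so the next rule applies.
Petrov and Amari are each paramedic-certified, so the next rule applies.
Among Petrov and Amari, by total department service (lower first): Petrov (5 years) before Amari (21 years).
Order: Oyelaran, Farouk, Tanaka, Varga, Okafor, Quinn, Petrov, Amari, Vasquez.

Tanaka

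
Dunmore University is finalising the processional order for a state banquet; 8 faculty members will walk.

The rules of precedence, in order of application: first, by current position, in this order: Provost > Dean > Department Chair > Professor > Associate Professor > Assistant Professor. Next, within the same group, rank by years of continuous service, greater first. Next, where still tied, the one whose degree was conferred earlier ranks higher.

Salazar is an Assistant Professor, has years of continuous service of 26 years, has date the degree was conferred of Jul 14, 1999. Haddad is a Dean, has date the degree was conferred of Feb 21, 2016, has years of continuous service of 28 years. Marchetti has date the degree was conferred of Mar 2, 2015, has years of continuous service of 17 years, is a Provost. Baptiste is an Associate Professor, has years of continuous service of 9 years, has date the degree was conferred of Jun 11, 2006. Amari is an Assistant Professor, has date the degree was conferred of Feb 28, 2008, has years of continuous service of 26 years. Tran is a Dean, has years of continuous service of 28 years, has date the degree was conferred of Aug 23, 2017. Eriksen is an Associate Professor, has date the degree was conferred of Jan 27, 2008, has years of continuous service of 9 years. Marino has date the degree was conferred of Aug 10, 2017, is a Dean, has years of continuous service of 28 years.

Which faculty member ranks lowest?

By current position: Marchetti (Provost); then Haddad, Marino and Tran (Dean); then Baptiste and Eriksen (Associate Professor); then Salazar and Amari (Assistant Professor).
Haddad, Marino and Tran all have years of continuous service 28 years, so the next rule applies.
Among Haddad, Marino and Tran, by date the degree was conferred (earlier first): Haddad (Feb 21, 2016) before Marino (Aug 10, 2017) before Tran (Aug 23, 2017).
Baptiste and Eriksen both have years of continuous service 9 years, so the next rule applies.
Among Baptiste and Eriksen, by date the degree was conferred (earlier first): Baptiste (Jun 11, 2006) before Eriksen (Jan 27, 2008).
Salazar and Amari both have years of continuous service 26 years, so the next rule applies.
Among Salazar and Amari, by date the degree was conferred (earlier first): Salazar (Jul 14, 1999) before Amari (Feb 28, 2008).
Order: Marchetti, Haddad, Marino, Tran, Baptiste, Eriksen, Salazar, Amari.

Amari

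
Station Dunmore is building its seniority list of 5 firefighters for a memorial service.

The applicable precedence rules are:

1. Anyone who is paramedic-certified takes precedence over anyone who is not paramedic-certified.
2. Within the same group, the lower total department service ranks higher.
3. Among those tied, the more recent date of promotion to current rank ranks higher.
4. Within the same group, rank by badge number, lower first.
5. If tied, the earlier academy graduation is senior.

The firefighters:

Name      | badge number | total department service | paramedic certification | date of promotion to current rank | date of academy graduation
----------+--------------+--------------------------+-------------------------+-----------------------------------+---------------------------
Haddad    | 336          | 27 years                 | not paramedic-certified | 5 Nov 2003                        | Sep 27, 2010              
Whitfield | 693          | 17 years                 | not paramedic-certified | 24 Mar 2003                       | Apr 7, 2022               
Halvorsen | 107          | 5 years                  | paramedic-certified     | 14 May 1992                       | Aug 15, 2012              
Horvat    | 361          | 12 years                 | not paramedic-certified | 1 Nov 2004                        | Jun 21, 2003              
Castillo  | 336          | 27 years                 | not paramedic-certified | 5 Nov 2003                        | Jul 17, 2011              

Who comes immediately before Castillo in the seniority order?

By the first rule: Halvorsen (paramedic-certified); then Horvat, Whitfield, Haddad and Castillo (each not paramedic-certified).
Among Horvat, Whitfield, Haddad and Castillo, by total department service (lower first): Horvat (12 years) before Whitfield (17 years) before Haddad and Castillo (27 years).
Haddad and Castillo both have date of promotion to current rank 5 Nov 2003, so the next rule applies.
Haddad and Castillo both have badge number 336, so the next rule applies.
Among Haddad and Castillo, by date of academy graduation (earlier first): Haddad (Sep 27, 2010) before Castillo (Jul 17, 2011).
Order: Halvorsen, Horvat, Whitfield, Haddad, Castillo.

Haddad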